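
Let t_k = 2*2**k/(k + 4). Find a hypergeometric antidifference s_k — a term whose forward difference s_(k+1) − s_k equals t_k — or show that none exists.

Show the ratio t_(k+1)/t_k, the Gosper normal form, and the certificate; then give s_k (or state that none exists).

Ratio r(k) = 2*(k + 4)/(k + 5).
Normal form (A,B,C) = (2*k + 8, k + 5, 1).
Need (2*k + 8)·f(k+1) − (k + 4)·f(k) = 1.
From deg A=1, deg B=1, deg C=0: d=-1.
d = -1 < 0 ⇒ no nonzero polynomial f; not summable.

not Gosper-summable; s_k does not exist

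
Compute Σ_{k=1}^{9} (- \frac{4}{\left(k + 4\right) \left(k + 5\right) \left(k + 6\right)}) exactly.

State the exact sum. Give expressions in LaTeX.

r(k) = (k + 4)/(k + 7) after simplifying.
Gosper form: A/B · C(k+1)/C(k) with A=k + 4, B=k + 7, C=1.
Key eq: (k + 4)·f(k+1) = (k + 6)·f(k) + (1).
Bound: deg f ≤ 2.
A polynomial solution: f(k) = k*(k + 9)/40.
So s_k = (B(k−1)f/C)·t_k = (k*(k + 6)*(k + 9)/40)·t_k = k*(-k - 9)/(10*(k + 4)*(k + 5)).
Verify: -4/(k**3 + 15*k**2 + 74*k + 120) matches t_k.
Evaluate s at k=10 and k=1: -19/210 and -1/30; difference -2/35.

Σ = -2/35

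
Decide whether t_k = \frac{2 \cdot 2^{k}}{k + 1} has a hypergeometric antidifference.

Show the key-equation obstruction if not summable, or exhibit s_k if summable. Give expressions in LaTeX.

t_(k+1)/t_k = 2*(k + 1)/(k + 2).
Take A(k)=2*k + 2, B(k)=k + 2, C(k)=1.
Need (2*k + 2)·f(k+1) − (k + 1)·f(k) = 1.
Bound: deg f ≤ -1.
d = -1 < 0 ⇒ no nonzero polynomial f; not summable.

No; the degree bound rules out any f.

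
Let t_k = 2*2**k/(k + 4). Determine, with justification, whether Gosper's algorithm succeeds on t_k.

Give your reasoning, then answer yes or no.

The ratio is 2*(k + 4)/(k + 5).
Take A(k)=2*k + 8, B(k)=k + 5, C(k)=1.
Set up (2*k + 8)·f(k+1) − (k + 4)·f(k) − (1) = 0.
Bound: deg f ≤ -1.
deg f ≤ -1 is impossible — no certificate.

No; the degree bound rules out any f.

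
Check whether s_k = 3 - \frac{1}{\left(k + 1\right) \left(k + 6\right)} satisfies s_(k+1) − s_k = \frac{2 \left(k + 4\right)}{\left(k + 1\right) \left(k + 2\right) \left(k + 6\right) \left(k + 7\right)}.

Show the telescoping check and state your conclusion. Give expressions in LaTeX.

s_(k+1) = 3 - 1/((k + 2)*(k + 7))
s_(k+1) − s_k = 2*(k + 4)/(k**4 + 16*k**3 + 83*k**2 + 152*k + 84)
(s_(k+1) − s_k) − t_k = 0

valid (s_(k+1) − s_k reduces to t_k)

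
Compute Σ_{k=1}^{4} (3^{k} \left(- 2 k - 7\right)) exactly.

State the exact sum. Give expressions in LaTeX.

Σ = -1692

Step 1: r(k) = 3*(2*k + 9)/(2*k + 7).
Factor: A=3; B=1; C=k + 7/2.
Key eq: (3)·f(k+1) = (1)·f(k) + (k + 7/2).
From deg A=0, deg B=0, deg C=1: d=1.
Solving with deg f ≤ 1: f(k) = (k + 2)/2.
R(k) = B(k−1)·f(k)/C(k) = (k + 2)/(2*k + 7); s_k = R·t_k = 3**k*(-k - 2).
Verify: 3**k*(-2*k - 7) matches t_k.
Evaluate s at k=5 and k=1: -1701 and -9; difference -1692.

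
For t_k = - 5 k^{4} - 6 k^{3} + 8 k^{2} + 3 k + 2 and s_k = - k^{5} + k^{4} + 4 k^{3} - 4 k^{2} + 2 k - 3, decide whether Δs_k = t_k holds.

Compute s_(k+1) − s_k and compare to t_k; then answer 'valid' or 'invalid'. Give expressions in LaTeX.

valid (s_(k+1) − s_k reduces to t_k)

s_(k+1) = -k**5 - 4*k**4 - 2*k**3 + 4*k**2 + 5*k - 1
s_(k+1) − s_k = -5*k**4 - 6*k**3 + 8*k**2 + 3*k + 2
(s_(k+1) − s_k) − t_k = 0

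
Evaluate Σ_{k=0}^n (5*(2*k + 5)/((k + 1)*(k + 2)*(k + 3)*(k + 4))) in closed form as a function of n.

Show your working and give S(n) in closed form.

t_(k+1)/t_k = (k + 1)*(2*k + 7)/((k + 5)*(2*k + 5)).
So A=k + 1 and B=k + 5, with C=k + 5/2.
Solve (k + 1)·f(k+1) − (k + 4)·f(k) = k + 5/2.
d = 3 from the (1,1,1) case.
Solving with deg f ≤ 3: f(k) = k*(k + 2)*(k + 4)/6.
So s_k = (B(k−1)f/C)·t_k = (k*(k + 2)*(k + 4)**2/(3*(2*k + 5)))·t_k = 5*k*(k + 4)/(3*(k**2 + 4*k + 3)).
Check: Δs_k = 5*(2*k + 5)/(k**4 + 10*k**3 + 35*k**2 + 50*k + 24). ✓
s_(n+1) = 5*(n**2 + 6*n + 5)/(3*(n**2 + 6*n + 8)) and s_(0) = 0, so S(n) = 5*(n**2 + 6*n + 5)/(3*(n**2 + 6*n + 8)).

S(n) = 5*(n**2 + 6*n + 5)/(3*(n**2 + 6*n + 8))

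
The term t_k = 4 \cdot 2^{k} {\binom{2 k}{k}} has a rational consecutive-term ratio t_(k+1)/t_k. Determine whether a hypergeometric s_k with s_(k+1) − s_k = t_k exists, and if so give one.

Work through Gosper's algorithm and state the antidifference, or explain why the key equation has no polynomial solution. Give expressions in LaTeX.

r(k) = 4*(2*k + 1)/(k + 1) after simplifying.
So A=8*k + 4 and B=k + 1, with C=1.
Solve (8*k + 4)·f(k+1) − (k)·f(k) = 1.
Degrees (1,1,0) ⇒ d ≤ -1.
d = -1 < 0 ⇒ no nonzero polynomial f; not summable.

none — t_k is not Gosper-summable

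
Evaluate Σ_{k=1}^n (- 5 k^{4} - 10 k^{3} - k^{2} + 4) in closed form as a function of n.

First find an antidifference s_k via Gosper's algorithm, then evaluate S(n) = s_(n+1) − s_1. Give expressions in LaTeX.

S(n) = n \left(- n^{4} - 5 n^{3} - 7 n^{2} - 3 n + 4\right)

Ratio r(k) = (5*(k + 1)**4 + 10*(k + 1)**3 + (k + 1)**2 - 4)/(5*k**4 + 10*k**3 + k**2 - 4).
Gosper form: A/B · C(k+1)/C(k) with A=1, B=1, C=k**4 + 2*k**3 + k**2/5 - 4/5.
Need (1)·f(k+1) − (1)·f(k) = k**4 + 2*k**3 + k**2/5 - 4/5.
Degrees (0,0,4) ⇒ d ≤ 5.
Solving with deg f ≤ 5: f(k) = k*(k**4 - 3*k**2 + 2*k - 4)/5.
Get s_k = R·t_k = k*(-k**4 + 3*k**2 - 2*k + 4) with R(k) = B(k−1)f(k)/C(k) = k*(k**4 - 3*k**2 + 2*k - 4)/((k + 2)*(5*k**3 + k - 2)).
s_(k+1) − s_k = -5*k**4 - 10*k**3 - k**2 + 4 = t_k.
s_(n+1) = -n**5 - 5*n**4 - 7*n**3 - 3*n**2 + 4*n + 4 and s_(1) = 4, so S(n) = n*(-n**4 - 5*n**3 - 7*n**2 - 3*n + 4).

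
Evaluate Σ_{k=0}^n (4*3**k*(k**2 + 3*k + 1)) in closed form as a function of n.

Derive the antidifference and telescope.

S(n) = 6*3**n*n**2 + 12*3**n*n + 3*3**n + 1

Compute t_(k+1)/t_k: get 3*(k**2 + 5*k + 5)/(k**2 + 3*k + 1).
Normal form (A,B,C) = (3, 1, k**2 + 3*k + 1).
Need (3)·f(k+1) − (1)·f(k) = k**2 + 3*k + 1.
deg f ≤ 2 (via 0,0,2).
Solving with deg f ≤ 2: f(k) = (2*k**2 - 1)/4.
Get s_k = R·t_k = 3**k*(2*k**2 - 1) with R(k) = B(k−1)f(k)/C(k) = (2*k**2 - 1)/(4*(k**2 + 3*k + 1)).
Verify: 4*3**k*(k**2 + 3*k + 1) matches t_k.
s_(n+1) = 3**(n + 1)*(2*n**2 + 4*n + 1) and s_(0) = -1, so S(n) = 6*3**n*n**2 + 12*3**n*n + 3*3**n + 1.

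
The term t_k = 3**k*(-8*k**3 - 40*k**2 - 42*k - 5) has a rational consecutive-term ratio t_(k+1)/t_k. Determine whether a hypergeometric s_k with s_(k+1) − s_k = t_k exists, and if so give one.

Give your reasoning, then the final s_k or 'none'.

The ratio is 3*(8*k**3 + 64*k**2 + 146*k + 95)/(8*k**3 + 40*k**2 + 42*k + 5).
So A=3 and B=1, with C=k**3 + 5*k**2 + 21*k/4 + 5/8.
Key eq: (3)·f(k+1) = (1)·f(k) + (k**3 + 5*k**2 + 21*k/4 + 5/8).
d = 3 from the (0,0,3) case.
Solve for f: f(k) = (4*k**3 + 2*k**2 - 3*k - 2)/8 (degree 3 ≤ 3).
R(k) = B(k−1)·f(k)/C(k) = (4*k**3 + 2*k**2 - 3*k - 2)/(8*k**3 + 40*k**2 + 42*k + 5); s_k = R·t_k = 3**k*(-4*k**3 - 2*k**2 + 3*k + 2).
Check: Δs_k = 3**k*(-8*k**3 - 40*k**2 - 42*k - 5). ✓

s_k = 3**k*(-4*k**3 - 2*k**2 + 3*k + 2)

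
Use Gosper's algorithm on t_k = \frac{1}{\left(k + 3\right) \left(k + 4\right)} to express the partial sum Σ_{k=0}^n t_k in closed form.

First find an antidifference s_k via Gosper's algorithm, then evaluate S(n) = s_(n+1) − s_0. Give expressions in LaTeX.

Compute t_(k+1)/t_k: get (k + 3)/(k + 5).
Take A(k)=k + 3, B(k)=k + 5, C(k)=1.
Set up (k + 3)·f(k+1) − (k + 4)·f(k) − (1) = 0.
d = 1 from the (1,1,0) case.
Solving with deg f ≤ 1: f(k) = k/3.
R(k) = B(k−1)·f(k)/C(k) = k*(k + 4)/3; s_k = R·t_k = k/(3*(k + 3)).
Verify: 1/(k**2 + 7*k + 12) matches t_k.
Evaluate: s_(n+1) = (n + 1)/(3*(n + 4)); subtract s_(0) = 0 ⇒ S(n) = (n + 1)/(3*(n + 4)).

S(n) = \frac{n + 1}{3 \left(n + 4\right)}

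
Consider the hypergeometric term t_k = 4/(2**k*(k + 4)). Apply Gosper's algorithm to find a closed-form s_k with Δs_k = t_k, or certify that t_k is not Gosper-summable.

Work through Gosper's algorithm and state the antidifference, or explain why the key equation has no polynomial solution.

The ratio is (k + 4)/(2*(k + 5)).
Factor: A=k/2 + 2; B=k + 5; C=1.
Solve (k/2 + 2)·f(k+1) − (k + 4)·f(k) = 1.
Degrees (1,1,0) ⇒ d ≤ -1.
d = -1 < 0 ⇒ no nonzero polynomial f; not summable.

no hypergeometric antidifference exists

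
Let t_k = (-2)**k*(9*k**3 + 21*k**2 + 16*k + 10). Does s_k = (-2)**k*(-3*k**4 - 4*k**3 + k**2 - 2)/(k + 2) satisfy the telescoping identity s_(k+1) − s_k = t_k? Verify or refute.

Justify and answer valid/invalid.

Invalid: residual (-2)**k*(-9*k**4 - 42*k**3 - 59*k**2 - 40*k - 22)/(k**2 + 5*k + 6) ≠ 0.

s_(k+1) = 2*(-2)**k*(3*k**4 + 16*k**3 + 29*k**2 + 22*k + 8)/(k + 3)
s_(k+1) − s_k = (-2)**k*(9*k**5 + 57*k**4 + 133*k**3 + 157*k**2 + 106*k + 38)/(k**2 + 5*k + 6)
(s_(k+1) − s_k) − t_k = (-2)**k*(-9*k**4 - 42*k**3 - 59*k**2 - 40*k - 22)/(k**2 + 5*k + 6)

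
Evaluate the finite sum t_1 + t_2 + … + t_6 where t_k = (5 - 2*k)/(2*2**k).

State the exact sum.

Σ = 75/128

Ratio r(k) = (2*k - 3)/(2*(2*k - 5)).
So A=1/2 and B=1, with C=k - 5/2.
Solve (1/2)·f(k+1) − (1)·f(k) = k - 5/2.
From deg A=0, deg B=0, deg C=1: d=1.
A polynomial solution: f(k) = 3 - 2*k.
Get s_k = R·t_k = (2*k - 3)/2**k with R(k) = B(k−1)f(k)/C(k) = -2*(2*k - 3)/(2*k - 5).
Verify: (5 - 2*k)/(2*2**k) matches t_k.
Σ_(k=1)^(6) t_k = s_(7) − s_(1) = 11/128 − (-1/2) = 75/128.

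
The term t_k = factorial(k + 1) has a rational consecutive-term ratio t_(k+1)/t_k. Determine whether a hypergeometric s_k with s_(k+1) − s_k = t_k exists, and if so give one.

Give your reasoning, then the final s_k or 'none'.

no hypergeometric antidifference exists

t_(k+1)/t_k = k + 2.
A = k + 2, B = 1, C = 1.
Key eq: (k + 2)·f(k+1) = (1)·f(k) + (1).
Bound: deg f ≤ -1.
Negative degree bound (-1): no f exists, t_k not Gosper-summable.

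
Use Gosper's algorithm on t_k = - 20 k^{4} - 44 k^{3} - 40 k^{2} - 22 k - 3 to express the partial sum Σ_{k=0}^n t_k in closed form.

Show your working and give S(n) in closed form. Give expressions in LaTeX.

The ratio is (20*k**4 + 124*k**3 + 292*k**2 + 314*k + 129)/(20*k**4 + 44*k**3 + 40*k**2 + 22*k + 3).
A = 1, B = 1, C = k**4 + 11*k**3/5 + 2*k**2 + 11*k/10 + 3/20.
Solve (1)·f(k+1) − (1)·f(k) = k**4 + 11*k**3/5 + 2*k**2 + 11*k/10 + 3/20.
d = 5 from the (0,0,4) case.
Solve for f: f(k) = k*(4*k**4 + k**3 - 2*k**2 + 2*k - 2)/20 (degree 5 ≤ 5).
So s_k = (B(k−1)f/C)·t_k = (k*(4*k**4 + k**3 - 2*k**2 + 2*k - 2)/(20*k**4 + 44*k**3 + 40*k**2 + 22*k + 3))·t_k = k*(-4*k**4 - k**3 + 2*k**2 - 2*k + 2).
Check: Δs_k = -20*k**4 - 44*k**3 - 40*k**2 - 22*k - 3. ✓
Evaluate: s_(n+1) = -4*n**5 - 21*n**4 - 42*n**3 - 42*n**2 - 20*n - 3; subtract s_(0) = 0 ⇒ S(n) = -4*n**5 - 21*n**4 - 42*n**3 - 42*n**2 - 20*n - 3.

S(n) = - 4 n^{5} - 21 n^{4} - 42 n^{3} - 42 n^{2} - 20 n - 3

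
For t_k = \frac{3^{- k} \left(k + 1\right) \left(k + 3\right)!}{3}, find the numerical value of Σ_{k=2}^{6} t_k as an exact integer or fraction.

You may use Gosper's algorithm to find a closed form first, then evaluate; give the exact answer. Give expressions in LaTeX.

Compute t_(k+1)/t_k: get (k + 2)*(k + 4)/(3*(k + 1)).
Take A(k)=k/3 + 4/3, B(k)=1, C(k)=k + 1.
Set up (k/3 + 4/3)·f(k+1) − (1)·f(k) − (k + 1) = 0.
deg f ≤ 0 (via 1,0,1).
Solving with deg f ≤ 0: f(k) = 3.
Get s_k = R·t_k = factorial(k + 3)/3**k with R(k) = B(k−1)f(k)/C(k) = 3/(k + 1).
Check: Δs_k = (k + 1)*factorial(k + 3)/(3*3**k). ✓
Σ_(k=2)^(6) t_k = s_(7) − s_(2) = 44800/27 − (40/3) = 44440/27.

Σ = 44440/27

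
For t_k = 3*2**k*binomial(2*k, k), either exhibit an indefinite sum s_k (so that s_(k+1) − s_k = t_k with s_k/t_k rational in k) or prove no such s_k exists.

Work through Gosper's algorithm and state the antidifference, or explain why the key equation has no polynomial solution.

Step 1: r(k) = 4*(2*k + 1)/(k + 1).
Take A(k)=8*k + 4, B(k)=k + 1, C(k)=1.
Set up (8*k + 4)·f(k+1) − (k)·f(k) − (1) = 0.
Degrees (1,1,0) ⇒ d ≤ -1.
deg f ≤ -1 is impossible — no certificate.

none (Gosper's algorithm certifies no s_k)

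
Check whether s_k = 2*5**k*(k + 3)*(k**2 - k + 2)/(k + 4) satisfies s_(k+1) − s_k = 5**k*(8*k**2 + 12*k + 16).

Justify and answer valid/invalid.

Invalid: residual 5**k*(-8*k**3 - 42*k**2 - 66*k - 60)/(k**2 + 9*k + 20) ≠ 0.

s_(k+1) = 10*5**k*(k + 4)*(-k + (k + 1)**2 + 1)/(k + 5)
s_(k+1) − s_k = 5**k*(8*k**4 + 76*k**3 + 242*k**2 + 318*k + 260)/(k**2 + 9*k + 20)
(s_(k+1) − s_k) − t_k = 5**k*(-8*k**3 - 42*k**2 - 66*k - 60)/(k**2 + 9*k + 20)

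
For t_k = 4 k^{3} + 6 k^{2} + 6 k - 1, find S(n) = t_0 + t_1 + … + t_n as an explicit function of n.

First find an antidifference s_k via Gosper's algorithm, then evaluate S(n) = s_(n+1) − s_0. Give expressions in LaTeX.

S(n) = n^{4} + 4 n^{3} + 7 n^{2} + 3 n - 1

Compute t_(k+1)/t_k: get (4*k**3 + 18*k**2 + 30*k + 15)/(4*k**3 + 6*k**2 + 6*k - 1).
So A=1 and B=1, with C=k**3 + 3*k**2/2 + 3*k/2 - 1/4.
Key eq: (1)·f(k+1) = (1)·f(k) + (k**3 + 3*k**2/2 + 3*k/2 - 1/4).
Degrees (0,0,3) ⇒ d ≤ 4.
Solving with deg f ≤ 4: f(k) = k*(k**3 + k - 3)/4.
R(k) = B(k−1)·f(k)/C(k) = k*(k**3 + k - 3)/(4*k**3 + 6*k**2 + 6*k - 1); s_k = R·t_k = k*(k**3 + k - 3).
Δs = 4*k**3 + 6*k**2 + 6*k - 1, as required.
Evaluate: s_(n+1) = n**4 + 4*n**3 + 7*n**2 + 3*n - 1; subtract s_(0) = 0 ⇒ S(n) = n**4 + 4*n**3 + 7*n**2 + 3*n - 1.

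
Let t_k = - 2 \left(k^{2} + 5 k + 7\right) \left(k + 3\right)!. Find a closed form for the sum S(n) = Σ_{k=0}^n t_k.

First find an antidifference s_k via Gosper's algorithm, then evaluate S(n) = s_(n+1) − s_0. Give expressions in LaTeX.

Ratio r(k) = (k + 4)*(5*k + (k + 1)**2 + 12)/(k**2 + 5*k + 7).
Take A(k)=k + 4, B(k)=1, C(k)=k**2 + 5*k + 7.
Need (k + 4)·f(k+1) − (1)·f(k) = k**2 + 5*k + 7.
deg f ≤ 1 (via 1,0,2).
Solving with deg f ≤ 1: f(k) = k + 1.
Get s_k = R·t_k = -2*(k + 1)*factorial(k + 3) with R(k) = B(k−1)f(k)/C(k) = (k + 1)/(k**2 + 5*k + 7).
Check: Δs_k = -2*(k**2 + 5*k + 7)*factorial(k + 3). ✓
Σ_(k=0)^n t_k = s_(n+1) − s_(0) = (-2*(n + 2)*factorial(n + 4)) − (-12), i.e. -2*n*factorial(n + 4) - 4*factorial(n + 4) + 12.

S(n) = - 2 n \left(n + 4\right)! - 4 \left(n + 4\right)! + 12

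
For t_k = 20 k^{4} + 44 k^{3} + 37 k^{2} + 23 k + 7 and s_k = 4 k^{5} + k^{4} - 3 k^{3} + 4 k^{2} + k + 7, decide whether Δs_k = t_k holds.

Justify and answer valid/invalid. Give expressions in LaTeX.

Valid: the claim telescopes to t_k.

s_(k+1) = 4*k**5 + 21*k**4 + 41*k**3 + 41*k**2 + 24*k + 14
s_(k+1) − s_k = 20*k**4 + 44*k**3 + 37*k**2 + 23*k + 7
(s_(k+1) − s_k) − t_k = 0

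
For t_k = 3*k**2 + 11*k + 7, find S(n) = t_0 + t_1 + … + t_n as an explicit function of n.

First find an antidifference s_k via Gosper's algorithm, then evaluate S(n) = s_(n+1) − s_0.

S(n) = n**3 + 7*n**2 + 13*n + 7

Ratio r(k) = (3*k**2 + 17*k + 21)/(3*k**2 + 11*k + 7).
Factor: A=1; B=1; C=k**2 + 11*k/3 + 7/3.
Key eq: (1)·f(k+1) = (1)·f(k) + (k**2 + 11*k/3 + 7/3).
Bound: deg f ≤ 3.
Coefficient equations give f(k) = k*(k**2 + 4*k + 2)/3.
Certificate R = B(k−1)f/C = k*(k**2 + 4*k + 2)/(3*k**2 + 11*k + 7) gives s_k = k*(k**2 + 4*k + 2).
s_(k+1) − s_k = 3*k**2 + 11*k + 7 = t_k.
Evaluate: s_(n+1) = n**3 + 7*n**2 + 13*n + 7; subtract s_(0) = 0 ⇒ S(n) = n**3 + 7*n**2 + 13*n + 7.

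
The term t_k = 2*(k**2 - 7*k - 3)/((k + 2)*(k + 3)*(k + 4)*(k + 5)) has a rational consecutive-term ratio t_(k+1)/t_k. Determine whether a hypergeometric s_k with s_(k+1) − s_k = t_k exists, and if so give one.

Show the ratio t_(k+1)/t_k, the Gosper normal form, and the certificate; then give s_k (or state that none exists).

s_k = k*(-k**2 - 33*k - 2)/(12*(k + 2)*(k + 3)*(k + 4))

r(k) = (k + 2)*(7*k - (k + 1)**2 + 10)/((k + 6)*(-k**2 + 7*k + 3)) after simplifying.
Normal form (A,B,C) = (k + 2, k + 6, k**2 - 7*k - 3).
Set up (k + 2)·f(k+1) − (k + 5)·f(k) − (k**2 - 7*k - 3) = 0.
deg f ≤ 3 (via 1,1,2).
A polynomial solution: f(k) = -k*(k**2 + 33*k + 2)/24.
So s_k = (B(k−1)f/C)·t_k = (-k*(k + 5)*(k**2 + 33*k + 2)/(24*(k**2 - 7*k - 3)))·t_k = k*(-k**2 - 33*k - 2)/(12*(k + 2)*(k + 3)*(k + 4)).
Check: Δs_k = 2*(k**2 - 7*k - 3)/(k**4 + 14*k**3 + 71*k**2 + 154*k + 120). ✓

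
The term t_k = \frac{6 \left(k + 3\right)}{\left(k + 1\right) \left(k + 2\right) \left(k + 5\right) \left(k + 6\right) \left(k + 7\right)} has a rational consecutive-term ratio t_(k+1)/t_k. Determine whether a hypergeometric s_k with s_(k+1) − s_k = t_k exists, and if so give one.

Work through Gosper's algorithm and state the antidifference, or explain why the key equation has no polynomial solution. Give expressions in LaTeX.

s_k = \frac{k \left(k^{2} + 12 k + 41\right)}{15 \left(k^{3} + 12 k^{2} + 41 k + 30\right)}

Step 1: r(k) = (k + 1)*(k + 4)*(k + 5)/((k + 3)**2*(k + 8)).
Factor: A=k + 1; B=k + 8; C=k**3 + 10*k**2 + 33*k + 36.
f must satisfy (k + 1)·f(k+1) − (k + 7)·f(k) = k**3 + 10*k**2 + 33*k + 36.
Degrees (1,1,3) ⇒ d ≤ 6.
Solve for f: f(k) = k*(k + 2)*(k + 3)*(k + 4)*(k**2 + 12*k + 41)/90 (degree 6 ≤ 6).
Certificate R = B(k−1)f/C = k*(k + 2)*(k + 7)*(k**2 + 12*k + 41)/(90*(k + 3)) gives s_k = k*(k**2 + 12*k + 41)/(15*(k**3 + 12*k**2 + 41*k + 30)).
Check: Δs_k = 6*(k + 3)/(k**5 + 21*k**4 + 163*k**3 + 567*k**2 + 844*k + 420). ✓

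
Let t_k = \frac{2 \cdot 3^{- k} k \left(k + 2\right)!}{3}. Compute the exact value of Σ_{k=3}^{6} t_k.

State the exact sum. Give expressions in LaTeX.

r(k) = (k + 1)*(k + 3)/(3*k) after simplifying.
Factor: A=k/3 + 1; B=1; C=k.
Solve (k/3 + 1)·f(k+1) − (1)·f(k) = k.
Bound: deg f ≤ 0.
Coefficient equations give f(k) = 3.
Certificate R = B(k−1)f/C = 3/k gives s_k = 2*factorial(k + 2)/3**k.
Verify: 2*k*factorial(k + 2)/(3*3**k) matches t_k.
Sum = s_(7) − s_(3); s_(7) = 8960/27, s_(3) = 80/9 ⇒ 8720/27.

Σ = 8720/27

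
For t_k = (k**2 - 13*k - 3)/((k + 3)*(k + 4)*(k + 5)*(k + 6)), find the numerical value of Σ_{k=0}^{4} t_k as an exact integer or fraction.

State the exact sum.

r(k) = (k + 3)*(13*k - (k + 1)**2 + 16)/((k + 7)*(-k**2 + 13*k + 3)) after simplifying.
Normal form (A,B,C) = (k + 3, k + 7, k**2 - 13*k - 3).
Solve (k + 3)·f(k+1) − (k + 6)·f(k) = k**2 - 13*k - 3.
deg f ≤ 3 (via 1,1,2).
Solving with deg f ≤ 3: f(k) = -k*(k**2 + 32*k - 13)/20.
Then R = B(k−1)f/C = -k*(k + 6)*(k**2 + 32*k - 13)/(20*(k**2 - 13*k - 3)), so s_k = R(k)·t_k = k*(-k**2 - 32*k + 13)/(20*(k + 3)*(k + 4)*(k + 5)).
Verify: (k**2 - 13*k - 3)/(k**4 + 18*k**3 + 119*k**2 + 342*k + 360) matches t_k.
Evaluate s at k=5 and k=0: -43/720 and 0; difference -43/720.

Σ = -43/720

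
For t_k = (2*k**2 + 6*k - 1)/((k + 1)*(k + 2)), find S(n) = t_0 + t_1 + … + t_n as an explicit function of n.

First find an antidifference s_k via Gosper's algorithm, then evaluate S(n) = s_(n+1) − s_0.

S(n) = (2*n**2 + n - 1)/(n + 2)

r(k) = (k + 1)*(6*k + 2*(k + 1)**2 + 5)/((k + 3)*(2*k**2 + 6*k - 1)) after simplifying.
Normal form (A,B,C) = (k + 1, k + 3, k**2 + 3*k - 1/2).
Need (k + 1)·f(k+1) − (k + 2)·f(k) = k**2 + 3*k - 1/2.
Bound: deg f ≤ 2.
Coefficient equations give f(k) = k*(2*k - 3)/2.
Then R = B(k−1)f/C = k*(k + 2)*(2*k - 3)/(2*k**2 + 6*k - 1), so s_k = R(k)·t_k = k*(2*k - 3)/(k + 1).
s_(k+1) − s_k = (2*k**2 + 6*k - 1)/(k**2 + 3*k + 2) = t_k.
Σ_(k=0)^n t_k = s_(n+1) − s_(0) = ((2*n**2 + n - 1)/(n + 2)) − (0), i.e. (2*n**2 + n - 1)/(n + 2).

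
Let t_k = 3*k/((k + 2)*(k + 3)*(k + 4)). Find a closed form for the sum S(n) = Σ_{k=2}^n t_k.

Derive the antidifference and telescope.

S(n) = 3*(3*n**2 + n - 4)/(20*(n**2 + 7*n + 12))

The ratio is (k + 1)*(k + 2)/(k*(k + 5)).
Normal form (A,B,C) = (k + 2, k + 5, k).
Need (k + 2)·f(k+1) − (k + 4)·f(k) = k.
d = 2 from the (1,1,1) case.
A polynomial solution: f(k) = k*(k - 1)/6.
R(k) = B(k−1)·f(k)/C(k) = (k - 1)*(k + 4)/6; s_k = R·t_k = k*(k - 1)/(2*(k + 2)*(k + 3)).
Δs = 3*k/(k**3 + 9*k**2 + 26*k + 24), as required.
Σ_(k=2)^n t_k = s_(n+1) − s_(2) = (n*(n + 1)/(2*(n**2 + 7*n + 12))) − (1/20), i.e. 3*(3*n**2 + n - 4)/(20*(n**2 + 7*n + 12)).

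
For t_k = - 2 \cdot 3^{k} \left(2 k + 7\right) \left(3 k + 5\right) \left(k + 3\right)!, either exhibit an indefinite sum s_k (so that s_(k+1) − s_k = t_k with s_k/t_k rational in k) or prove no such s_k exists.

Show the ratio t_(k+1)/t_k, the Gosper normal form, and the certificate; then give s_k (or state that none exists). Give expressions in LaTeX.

s_k = - 2 \cdot 3^{k} \left(2 k + 1\right) \left(k + 3\right)!

r(k) = 3*(k + 4)*(2*k + 9)*(3*k + 8)/((2*k + 7)*(3*k + 5)) after simplifying.
Factor: A=3*k + 12; B=1; C=k**2 + 31*k/6 + 35/6.
f must satisfy (3*k + 12)·f(k+1) − (1)·f(k) = k**2 + 31*k/6 + 35/6.
deg f ≤ 1 (via 1,0,2).
Coefficient equations give f(k) = (2*k + 1)/6.
So s_k = (B(k−1)f/C)·t_k = ((2*k + 1)/((2*k + 7)*(3*k + 5)))·t_k = -2*3**k*(2*k + 1)*factorial(k + 3).
Δs = -2*3**k*(2*k + 7)*(3*k + 5)*factorial(k + 3), as required.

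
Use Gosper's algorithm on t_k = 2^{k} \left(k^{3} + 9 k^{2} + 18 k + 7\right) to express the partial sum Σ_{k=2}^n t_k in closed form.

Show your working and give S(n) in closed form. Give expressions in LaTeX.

S(n) = 2 \cdot 2^{n} n^{3} + 12 \cdot 2^{n} n^{2} + 18 \cdot 2^{n} n + 6 \cdot 2^{n} - 76

r(k) = 2*(k**3 + 12*k**2 + 39*k + 35)/(k**3 + 9*k**2 + 18*k + 7) after simplifying.
A = 2, B = 1, C = k**3 + 9*k**2 + 18*k + 7.
Key eq: (2)·f(k+1) = (1)·f(k) + (k**3 + 9*k**2 + 18*k + 7).
d = 3 from the (0,0,3) case.
Solve for f: f(k) = k**3 + 3*k**2 - 1 (degree 3 ≤ 3).
Then R = B(k−1)f/C = (k**3 + 3*k**2 - 1)/(k**3 + 9*k**2 + 18*k + 7), so s_k = R(k)·t_k = 2**k*(k**3 + 3*k**2 - 1).
Verify: 2**k*(k**3 + 9*k**2 + 18*k + 7) matches t_k.
s_(n+1) = 2**(n + 1)*(n**3 + 6*n**2 + 9*n + 3) and s_(2) = 76, so S(n) = 2*2**n*n**3 + 12*2**n*n**2 + 18*2**n*n + 6*2**n - 76.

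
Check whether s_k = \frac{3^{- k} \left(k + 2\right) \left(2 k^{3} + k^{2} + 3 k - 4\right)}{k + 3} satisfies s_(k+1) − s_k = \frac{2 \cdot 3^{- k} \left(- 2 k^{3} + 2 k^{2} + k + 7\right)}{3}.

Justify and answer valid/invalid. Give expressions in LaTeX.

Invalid: residual \frac{3^{- k} \left(4 k^{4} + 14 k^{3} - 11 k^{2} - 11 k - 54\right)}{3 \left(k^{2} + 7 k + 12\right)} ≠ 0.

s_(k+1) = (k + 3)*(3*k + 2*(k + 1)**3 + (k + 1)**2 - 1)/(3*3**k*(k + 4))
s_(k+1) − s_k = (-4*k**5 - 20*k**4 - 4*k**3 + 65*k**2 + 111*k + 114)/(3*3**k*(k**2 + 7*k + 12))
(s_(k+1) − s_k) − t_k = (4*k**4 + 14*k**3 - 11*k**2 - 11*k - 54)/(3*3**k*(k**2 + 7*k + 12))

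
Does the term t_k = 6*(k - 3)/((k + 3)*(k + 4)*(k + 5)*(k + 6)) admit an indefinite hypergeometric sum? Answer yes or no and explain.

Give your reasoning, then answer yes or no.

Step 1: r(k) = (k - 2)*(k + 3)/((k - 3)*(k + 7)).
So A=k + 3 and B=k + 7, with C=k - 3.
Solve (k + 3)·f(k+1) − (k + 6)·f(k) = k - 3.
From deg A=1, deg B=1, deg C=1: d=3.
Coefficient equations give f(k) = -k*(k**2 + 12*k + 107)/120.
Certificate R = B(k−1)f/C = -k*(k + 6)*(k**2 + 12*k + 107)/(120*(k - 3)) gives s_k = k*(-k**2 - 12*k - 107)/(20*(k + 3)*(k + 4)*(k + 5)).
Check: Δs_k = 6*(k - 3)/(k**4 + 18*k**3 + 119*k**2 + 342*k + 360). ✓

Yes. s_k = k*(-k**2 - 12*k - 107)/(20*(k + 3)*(k + 4)*(k + 5)).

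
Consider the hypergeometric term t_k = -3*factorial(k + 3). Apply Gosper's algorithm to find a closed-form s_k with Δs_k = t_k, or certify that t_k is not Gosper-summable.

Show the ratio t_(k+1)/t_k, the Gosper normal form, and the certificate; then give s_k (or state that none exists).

The ratio is k + 4.
Take A(k)=k + 4, B(k)=1, C(k)=1.
Key eq: (k + 4)·f(k+1) = (1)·f(k) + (1).
d = -1 from the (1,0,0) case.
Negative degree bound (-1): no f exists, t_k not Gosper-summable.

none (Gosper's algorithm certifies no s_k)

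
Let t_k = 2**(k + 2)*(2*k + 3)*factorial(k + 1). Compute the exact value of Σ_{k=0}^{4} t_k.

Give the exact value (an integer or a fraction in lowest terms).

Σ = 92156

Step 1: r(k) = 2*(k + 2)*(2*k + 5)/(2*k + 3).
A = 2*k + 4, B = 1, C = k + 3/2.
Set up (2*k + 4)·f(k+1) − (1)·f(k) − (k + 3/2) = 0.
From deg A=1, deg B=0, deg C=1: d=0.
Solving with deg f ≤ 0: f(k) = 1/2.
So s_k = (B(k−1)f/C)·t_k = (1/(2*k + 3))·t_k = 2**(k + 2)*factorial(k + 1).
s_(k+1) − s_k = 2**(k + 2)*(2*k + 3)*factorial(k + 1) = t_k.
Sum = s_(5) − s_(0); s_(5) = 92160, s_(0) = 4 ⇒ 92156.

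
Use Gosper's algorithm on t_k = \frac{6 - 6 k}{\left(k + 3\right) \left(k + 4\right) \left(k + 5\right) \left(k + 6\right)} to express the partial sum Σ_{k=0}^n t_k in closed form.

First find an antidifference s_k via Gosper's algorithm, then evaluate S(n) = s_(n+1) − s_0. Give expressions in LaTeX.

S(n) = \frac{- n^{3} - 15 n^{2} + 106 n + 120}{60 \left(n^{3} + 15 n^{2} + 74 n + 120\right)}

The ratio is k*(k + 3)/((k - 1)*(k + 7)).
A = k + 3, B = k + 7, C = k - 1.
Key eq: (k + 3)·f(k+1) = (k + 6)·f(k) + (k - 1).
From deg A=1, deg B=1, deg C=1: d=3.
Coefficient equations give f(k) = k*(k - 7)*(k + 19)/360.
Get s_k = R·t_k = -k*(k**2 + 12*k - 133)/(60*(k + 3)*(k + 4)*(k + 5)) with R(k) = B(k−1)f(k)/C(k) = k*(k - 7)*(k + 6)*(k + 19)/(360*(k - 1)).
Δs = 6*(1 - k)/(k**4 + 18*k**3 + 119*k**2 + 342*k + 360), as required.
s_(n+1) = (-n**3 - 15*n**2 + 106*n + 120)/(60*(n**3 + 15*n**2 + 74*n + 120)) and s_(0) = 0, so S(n) = (-n**3 - 15*n**2 + 106*n + 120)/(60*(n**3 + 15*n**2 + 74*n + 120)).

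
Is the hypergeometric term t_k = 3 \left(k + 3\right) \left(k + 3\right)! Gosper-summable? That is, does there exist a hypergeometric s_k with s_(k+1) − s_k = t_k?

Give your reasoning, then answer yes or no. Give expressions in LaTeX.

Ratio r(k) = (k + 4)**2/(k + 3).
So A=k + 4 and B=1, with C=k + 3.
Set up (k + 4)·f(k+1) − (1)·f(k) − (k + 3) = 0.
d = 0 from the (1,0,1) case.
Solve for f: f(k) = 1 (degree 0 ≤ 0).
So s_k = (B(k−1)f/C)·t_k = (1/(k + 3))·t_k = 3*factorial(k + 3).
Verify: 3*(k + 3)*factorial(k + 3) matches t_k.

Yes. s_k = 3 \left(k + 3\right)!.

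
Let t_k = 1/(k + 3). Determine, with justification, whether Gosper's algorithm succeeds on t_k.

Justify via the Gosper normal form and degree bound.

No. Not Gosper-summable.

Compute t_(k+1)/t_k: get (k + 3)/(k + 4).
Factor: A=k + 3; B=k + 4; C=1.
Solve (k + 3)·f(k+1) − (k + 3)·f(k) = 1.
deg f ≤ 0 (via 1,1,0).
Write f(k) = c0. Then LHS − RHS = -1, requiring -1 = 0: contradictory. No certificate.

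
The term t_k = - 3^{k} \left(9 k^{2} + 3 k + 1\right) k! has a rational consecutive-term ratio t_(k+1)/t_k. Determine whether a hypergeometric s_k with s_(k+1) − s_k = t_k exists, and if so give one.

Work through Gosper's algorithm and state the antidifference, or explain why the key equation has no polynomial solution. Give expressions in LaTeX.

r(k) = 3*(9*k**3 + 30*k**2 + 34*k + 13)/(9*k**2 + 3*k + 1) after simplifying.
A = 3*k + 3, B = 1, C = k**2 + k/3 + 1/9.
Key eq: (3*k + 3)·f(k+1) = (1)·f(k) + (k**2 + k/3 + 1/9).
deg f ≤ 1 (via 1,0,2).
Solving with deg f ≤ 1: f(k) = (3*k - 4)/9.
Certificate R = B(k−1)f/C = (3*k - 4)/(9*k**2 + 3*k + 1) gives s_k = -3**k*(3*k - 4)*factorial(k).
Check: Δs_k = -3**k*(9*k**2 + 3*k + 1)*factorial(k). ✓

s_k = - 3^{k} \left(3 k - 4\right) k!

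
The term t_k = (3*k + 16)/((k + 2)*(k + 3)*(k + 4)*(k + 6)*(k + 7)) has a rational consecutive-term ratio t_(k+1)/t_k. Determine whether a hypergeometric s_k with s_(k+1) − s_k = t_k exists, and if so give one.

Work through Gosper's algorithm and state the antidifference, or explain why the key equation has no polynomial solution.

s_k = k*(k**2 + 11*k + 36)/(36*(k**3 + 11*k**2 + 36*k + 36))

The ratio is (k + 2)*(k + 6)*(3*k + 19)/((k + 5)*(k + 8)*(3*k + 16)).
So A=k + 2 and B=k + 8, with C=k**2 + 31*k/3 + 80/3.
Set up (k + 2)·f(k+1) − (k + 7)·f(k) − (k**2 + 31*k/3 + 80/3) = 0.
Degrees (1,1,2) ⇒ d ≤ 5.
Match coefficients ⇒ f(k) = k*(k + 4)*(k + 5)*(k**2 + 11*k + 36)/108.
R(k) = B(k−1)·f(k)/C(k) = k*(k + 4)*(k + 7)*(k**2 + 11*k + 36)/(36*(3*k + 16)); s_k = R·t_k = k*(k**2 + 11*k + 36)/(36*(k**3 + 11*k**2 + 36*k + 36)).
Verify: (3*k + 16)/(k**5 + 22*k**4 + 185*k**3 + 740*k**2 + 1404*k + 1008) matches t_k.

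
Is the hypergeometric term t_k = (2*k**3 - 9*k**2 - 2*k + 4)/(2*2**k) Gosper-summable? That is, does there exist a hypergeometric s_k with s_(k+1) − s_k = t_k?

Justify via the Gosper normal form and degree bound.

Step 1: r(k) = (2*k**3 - 3*k**2 - 14*k - 5)/(2*(2*k**3 - 9*k**2 - 2*k + 4)).
Take A(k)=1/2, B(k)=1, C(k)=k**3 - 9*k**2/2 - k + 2.
Key eq: (1/2)·f(k+1) = (1)·f(k) + (k**3 - 9*k**2/2 - k + 2).
d = 3 from the (0,0,3) case.
Coefficient equations give f(k) = -2*k**3 + 3*k**2 + 2*k - 1.
Then R = B(k−1)f/C = -2*(2*k**3 - 3*k**2 - 2*k + 1)/(2*k**3 - 9*k**2 - 2*k + 4), so s_k = R(k)·t_k = (-2*k**3 + 3*k**2 + 2*k - 1)/2**k.
Check: Δs_k = (2*k**3 - 9*k**2 - 2*k + 4)/(2*2**k). ✓

Yes. s_k = (-2*k**3 + 3*k**2 + 2*k - 1)/2**k.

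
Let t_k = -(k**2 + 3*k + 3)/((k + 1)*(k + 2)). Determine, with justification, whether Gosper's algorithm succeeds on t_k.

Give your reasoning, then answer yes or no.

r(k) = (k + 1)*(3*k + (k + 1)**2 + 6)/((k + 3)*(k**2 + 3*k + 3)) after simplifying.
So A=k + 1 and B=k + 3, with C=k**2 + 3*k + 3.
f must satisfy (k + 1)·f(k+1) − (k + 2)·f(k) = k**2 + 3*k + 3.
From deg A=1, deg B=1, deg C=2: d=2.
A polynomial solution: f(k) = k*(k + 2).
Certificate R = B(k−1)f/C = k*(k + 2)**2/(k**2 + 3*k + 3) gives s_k = k*(-k - 2)/(k + 1).
Δs = (-k**2 - 3*k - 3)/(k**2 + 3*k + 2), as required.

Yes. s_k = k*(-k - 2)/(k + 1).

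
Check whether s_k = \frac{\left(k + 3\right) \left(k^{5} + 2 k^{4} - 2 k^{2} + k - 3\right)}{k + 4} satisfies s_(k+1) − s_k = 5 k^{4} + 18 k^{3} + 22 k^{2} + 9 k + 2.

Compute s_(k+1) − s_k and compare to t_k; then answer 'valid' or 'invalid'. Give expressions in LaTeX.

s_(k+1) = (k + 4)*(k + (k + 1)**5 + 2*(k + 1)**4 - 2*(k + 1)**2 - 2)/(k + 5)
s_(k+1) − s_k = (5*k**6 + 59*k**5 + 248*k**4 + 473*k**3 + 424*k**2 + 161*k + 29)/(k**2 + 9*k + 20)
(s_(k+1) − s_k) − t_k = (-4*k**5 - 36*k**4 - 94*k**3 - 99*k**2 - 37*k - 11)/(k**2 + 9*k + 20)

Invalid: residual \frac{- 4 k^{5} - 36 k^{4} - 94 k^{3} - 99 k^{2} - 37 k - 11}{k^{2} + 9 k + 20} ≠ 0.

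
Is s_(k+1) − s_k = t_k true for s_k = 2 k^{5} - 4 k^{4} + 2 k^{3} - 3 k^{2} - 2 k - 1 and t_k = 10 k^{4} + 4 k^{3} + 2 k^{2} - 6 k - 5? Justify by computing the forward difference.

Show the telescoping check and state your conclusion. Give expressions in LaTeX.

s_(k+1) = 2*k**5 + 6*k**4 + 6*k**3 - k**2 - 8*k - 6
s_(k+1) − s_k = 10*k**4 + 4*k**3 + 2*k**2 - 6*k - 5
(s_(k+1) − s_k) − t_k = 0

valid; difference matches t_k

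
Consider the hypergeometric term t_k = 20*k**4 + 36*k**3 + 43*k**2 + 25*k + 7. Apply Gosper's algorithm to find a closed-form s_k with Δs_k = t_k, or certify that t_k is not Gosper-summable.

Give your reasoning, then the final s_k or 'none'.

s_k = 4*k**5 - k**4 + 3*k**3 + k

Ratio r(k) = (20*k**4 + 116*k**3 + 271*k**2 + 299*k + 131)/(20*k**4 + 36*k**3 + 43*k**2 + 25*k + 7).
A = 1, B = 1, C = k**4 + 9*k**3/5 + 43*k**2/20 + 5*k/4 + 7/20.
f must satisfy (1)·f(k+1) − (1)·f(k) = k**4 + 9*k**3/5 + 43*k**2/20 + 5*k/4 + 7/20.
Bound: deg f ≤ 5.
Solve for f: f(k) = k*(4*k**4 - k**3 + 3*k**2 + 1)/20 (degree 5 ≤ 5).
Get s_k = R·t_k = 4*k**5 - k**4 + 3*k**3 + k with R(k) = B(k−1)f(k)/C(k) = k*(4*k**4 - k**3 + 3*k**2 + 1)/(20*k**4 + 36*k**3 + 43*k**2 + 25*k + 7).
Check: Δs_k = 20*k**4 + 36*k**3 + 43*k**2 + 25*k + 7. ✓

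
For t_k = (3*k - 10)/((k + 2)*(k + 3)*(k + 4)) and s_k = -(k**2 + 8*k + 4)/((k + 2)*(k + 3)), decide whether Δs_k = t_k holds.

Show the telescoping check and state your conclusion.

s_(k+1) = (-8*k - (k + 1)**2 - 12)/((k + 3)*(k + 4))
s_(k+1) − s_k = (3*k - 10)/(k**3 + 9*k**2 + 26*k + 24)
(s_(k+1) − s_k) − t_k = 0

Valid: the claim telescopes to t_k.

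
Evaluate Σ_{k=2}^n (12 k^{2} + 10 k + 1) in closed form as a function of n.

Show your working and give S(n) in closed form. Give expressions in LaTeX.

S(n) = 4 n^{3} + 11 n^{2} + 8 n - 23

Compute t_(k+1)/t_k: get (12*k**2 + 34*k + 23)/(12*k**2 + 10*k + 1).
Gosper form: A/B · C(k+1)/C(k) with A=1, B=1, C=k**2 + 5*k/6 + 1/12.
Need (1)·f(k+1) − (1)·f(k) = k**2 + 5*k/6 + 1/12.
deg f ≤ 3 (via 0,0,2).
Solving with deg f ≤ 3: f(k) = k*(4*k**2 - k - 2)/12.
R(k) = B(k−1)·f(k)/C(k) = k*(4*k**2 - k - 2)/(12*k**2 + 10*k + 1); s_k = R·t_k = k*(4*k**2 - k - 2).
Δs = 12*k**2 + 10*k + 1, as required.
Σ_(k=2)^n t_k = s_(n+1) − s_(2) = (4*n**3 + 11*n**2 + 8*n + 1) − (24), i.e. 4*n**3 + 11*n**2 + 8*n - 23.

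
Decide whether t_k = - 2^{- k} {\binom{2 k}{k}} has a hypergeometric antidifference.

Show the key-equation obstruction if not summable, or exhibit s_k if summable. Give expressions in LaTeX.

No — key equation has no polynomial f.

Compute t_(k+1)/t_k: get (2*k + 1)/(k + 1).
A = 2*k + 1, B = k + 1, C = 1.
Set up (2*k + 1)·f(k+1) − (k)·f(k) − (1) = 0.
Degrees (1,1,0) ⇒ d ≤ -1.
d = -1 < 0 ⇒ no nonzero polynomial f; not summable.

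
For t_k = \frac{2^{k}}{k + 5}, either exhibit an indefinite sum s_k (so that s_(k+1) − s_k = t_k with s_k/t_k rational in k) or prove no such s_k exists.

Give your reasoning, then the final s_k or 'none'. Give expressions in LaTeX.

Step 1: r(k) = 2*(k + 5)/(k + 6).
Take A(k)=2*k + 10, B(k)=k + 6, C(k)=1.
Solve (2*k + 10)·f(k+1) − (k + 5)·f(k) = 1.
deg f ≤ -1 (via 1,1,0).
Bound -1 < 0, so the key equation has no polynomial solution.

none (Gosper's algorithm certifies no s_k)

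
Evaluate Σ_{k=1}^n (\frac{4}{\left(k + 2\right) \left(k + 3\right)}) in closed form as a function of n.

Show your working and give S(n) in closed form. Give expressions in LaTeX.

r(k) = (k + 2)/(k + 4) after simplifying.
Normal form (A,B,C) = (k + 2, k + 4, 1).
Solve (k + 2)·f(k+1) − (k + 3)·f(k) = 1.
From deg A=1, deg B=1, deg C=0: d=1.
Solve for f: f(k) = k/2 (degree 1 ≤ 1).
R(k) = B(k−1)·f(k)/C(k) = k*(k + 3)/2; s_k = R·t_k = 2*k/(k + 2).
s_(k+1) − s_k = 4/(k**2 + 5*k + 6) = t_k.
Telescope: S(n) = s_(n+1) − s_(1) = 2*(n + 1)/(n + 3) − (2/3) = 4*n/(3*(n + 3)).

S(n) = \frac{4 n}{3 \left(n + 3\right)}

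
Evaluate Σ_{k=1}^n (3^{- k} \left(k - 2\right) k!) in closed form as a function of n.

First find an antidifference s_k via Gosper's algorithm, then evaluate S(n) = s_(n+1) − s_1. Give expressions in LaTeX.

Step 1: r(k) = (k**2 - 1)/(3*(k - 2)).
A = k/3 + 1/3, B = 1, C = k - 2.
Solve (k/3 + 1/3)·f(k+1) − (1)·f(k) = k - 2.
Degrees (1,0,1) ⇒ d ≤ 0.
A polynomial solution: f(k) = 3.
Then R = B(k−1)f/C = 3/(k - 2), so s_k = R(k)·t_k = 3**(1 - k)*factorial(k).
s_(k+1) − s_k = (k - 2)*factorial(k)/3**k = t_k.
Evaluate: s_(n+1) = factorial(n + 1)/3**n; subtract s_(1) = 1 ⇒ S(n) = (-3**n + n*factorial(n) + factorial(n))/3**n.

S(n) = 3^{- n} \left(- 3^{n} + n n! + n!\right)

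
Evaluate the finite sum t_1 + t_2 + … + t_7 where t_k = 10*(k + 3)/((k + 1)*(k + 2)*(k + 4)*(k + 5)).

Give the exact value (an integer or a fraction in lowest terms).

Σ = 49/108

r(k) = (k + 1)*(k + 4)**2/((k + 3)**2*(k + 6)) after simplifying.
Factor: A=k + 1; B=k + 6; C=k**2 + 6*k + 9.
Key eq: (k + 1)·f(k+1) = (k + 5)·f(k) + (k**2 + 6*k + 9).
From deg A=1, deg B=1, deg C=2: d=4.
Solving with deg f ≤ 4: f(k) = k*(k + 2)*(k + 3)*(k + 5)/8.
Certificate R = B(k−1)f/C = k*(k + 2)*(k + 5)**2/(8*(k + 3)) gives s_k = 5*k*(k + 5)/(4*(k**2 + 5*k + 4)).
Δs = 10*(k + 3)/(k**4 + 12*k**3 + 49*k**2 + 78*k + 40), as required.
Sum = s_(8) − s_(1); s_(8) = 65/54, s_(1) = 3/4 ⇒ 49/108.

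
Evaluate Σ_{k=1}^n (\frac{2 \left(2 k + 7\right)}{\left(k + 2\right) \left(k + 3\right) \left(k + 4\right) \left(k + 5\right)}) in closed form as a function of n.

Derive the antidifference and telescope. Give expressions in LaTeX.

The ratio is (k + 2)*(2*k + 9)/((k + 6)*(2*k + 7)).
So A=k + 2 and B=k + 6, with C=k + 7/2.
f must satisfy (k + 2)·f(k+1) − (k + 5)·f(k) = k + 7/2.
d = 3 from the (1,1,1) case.
Solve for f: f(k) = k*(k + 3)*(k + 6)/16 (degree 3 ≤ 3).
Certificate R = B(k−1)f/C = k*(k + 3)*(k + 5)*(k + 6)/(8*(2*k + 7)) gives s_k = k*(k + 6)/(4*(k**2 + 6*k + 8)).
s_(k+1) − s_k = 2*(2*k + 7)/(k**4 + 14*k**3 + 71*k**2 + 154*k + 120) = t_k.
Telescope: S(n) = s_(n+1) − s_(1) = (n**2 + 8*n + 7)/(4*(n**2 + 8*n + 15)) − (7/60) = 2*n*(n + 8)/(15*(n**2 + 8*n + 15)).

S(n) = \frac{2 n \left(n + 8\right)}{15 \left(n^{2} + 8 n + 15\right)}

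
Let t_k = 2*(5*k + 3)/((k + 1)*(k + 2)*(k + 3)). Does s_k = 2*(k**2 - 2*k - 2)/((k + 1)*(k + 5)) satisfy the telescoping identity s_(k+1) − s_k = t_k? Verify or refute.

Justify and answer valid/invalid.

Invalid: residual 6*(k**3 - 4*k**2 - 36*k - 21)/(k**5 + 17*k**4 + 107*k**3 + 307*k**2 + 396*k + 180) ≠ 0.

s_(k+1) = 2*(k**2 - 3)/(k**2 + 8*k + 12)
s_(k+1) − s_k = 2*(8*k**2 + 22*k + 9)/(k**4 + 14*k**3 + 65*k**2 + 112*k + 60)
(s_(k+1) − s_k) − t_k = 6*(k**3 - 4*k**2 - 36*k - 21)/(k**5 + 17*k**4 + 107*k**3 + 307*k**2 + 396*k + 180)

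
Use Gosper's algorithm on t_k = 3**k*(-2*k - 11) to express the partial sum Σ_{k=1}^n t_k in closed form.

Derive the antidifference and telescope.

S(n) = -3*3**n*n - 15*3**n + 15

Step 1: r(k) = 3*(2*k + 13)/(2*k + 11).
Gosper form: A/B · C(k+1)/C(k) with A=3, B=1, C=k + 11/2.
f must satisfy (3)·f(k+1) − (1)·f(k) = k + 11/2.
From deg A=0, deg B=0, deg C=1: d=1.
Solving with deg f ≤ 1: f(k) = (k + 4)/2.
Certificate R = B(k−1)f/C = (k + 4)/(2*k + 11) gives s_k = 3**k*(-k - 4).
s_(k+1) − s_k = 3**k*(-2*k - 11) = t_k.
Telescope: S(n) = s_(n+1) − s_(1) = 3**(n + 1)*(-n - 5) − (-15) = -3*3**n*n - 15*3**n + 15.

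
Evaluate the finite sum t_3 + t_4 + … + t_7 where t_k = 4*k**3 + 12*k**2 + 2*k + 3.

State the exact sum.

t_(k+1)/t_k = (4*k**3 + 24*k**2 + 38*k + 21)/(4*k**3 + 12*k**2 + 2*k + 3).
A = 1, B = 1, C = k**3 + 3*k**2 + k/2 + 3/4.
Key eq: (1)·f(k+1) = (1)·f(k) + (k**3 + 3*k**2 + k/2 + 3/4).
From deg A=0, deg B=0, deg C=3: d=4.
Match coefficients ⇒ f(k) = k*(k**3 + 2*k**2 - 4*k + 4)/4.
R(k) = B(k−1)·f(k)/C(k) = k*(k**3 + 2*k**2 - 4*k + 4)/(4*k**3 + 12*k**2 + 2*k + 3); s_k = R·t_k = k*(k**3 + 2*k**2 - 4*k + 4).
Verify: 4*k**3 + 12*k**2 + 2*k + 3 matches t_k.
Evaluate s at k=8 and k=3: 4896 and 111; difference 4785.

Σ = 4785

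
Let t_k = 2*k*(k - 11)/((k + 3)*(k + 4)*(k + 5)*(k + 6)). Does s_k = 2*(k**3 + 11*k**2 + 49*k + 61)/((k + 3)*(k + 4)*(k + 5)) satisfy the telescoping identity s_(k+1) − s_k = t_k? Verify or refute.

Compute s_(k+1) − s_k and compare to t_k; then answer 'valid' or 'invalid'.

s_(k+1) = 2*(49*k + (k + 1)**3 + 11*(k + 1)**2 + 110)/((k + 4)*(k + 5)*(k + 6))
s_(k+1) − s_k = 2*k*(k - 11)/(k**4 + 18*k**3 + 119*k**2 + 342*k + 360)
(s_(k+1) − s_k) − t_k = 0

valid; difference matches t_k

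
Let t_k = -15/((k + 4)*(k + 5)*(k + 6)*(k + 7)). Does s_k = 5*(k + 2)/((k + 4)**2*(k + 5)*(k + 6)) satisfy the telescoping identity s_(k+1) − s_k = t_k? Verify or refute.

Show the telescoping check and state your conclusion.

s_(k+1) = 5*(k + 3)/((k + 5)**2*(k + 6)*(k + 7))
s_(k+1) − s_k = 5*(-(k + 2)*(k + 5)*(k + 7) + (k + 3)*(k + 4)**2)/((k + 4)**2*(k + 5)**2*(k + 6)*(k + 7))
(s_(k+1) − s_k) − t_k = 10*(4*k + 19)/(k**6 + 31*k**5 + 397*k**4 + 2689*k**3 + 10162*k**2 + 20320*k + 16800)

Invalid: residual 10*(4*k + 19)/(k**6 + 31*k**5 + 397*k**4 + 2689*k**3 + 10162*k**2 + 20320*k + 16800) ≠ 0.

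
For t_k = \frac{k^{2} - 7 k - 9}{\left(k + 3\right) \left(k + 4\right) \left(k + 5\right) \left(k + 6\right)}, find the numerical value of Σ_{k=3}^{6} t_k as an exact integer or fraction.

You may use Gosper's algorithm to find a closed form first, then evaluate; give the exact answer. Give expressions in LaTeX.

The ratio is (k**3 - 2*k**2 - 30*k - 45)/(k**3 - 58*k - 63).
So A=k + 3 and B=k + 7, with C=k**2 - 7*k - 9.
f must satisfy (k + 3)·f(k+1) − (k + 6)·f(k) = k**2 - 7*k - 9.
d = 3 from the (1,1,2) case.
Match coefficients ⇒ f(k) = -k*(k**2 + 42*k + 47)/30.
Certificate R = B(k−1)f/C = -k*(k + 6)*(k**2 + 42*k + 47)/(30*(k**2 - 7*k - 9)) gives s_k = k*(-k**2 - 42*k - 47)/(30*(k + 3)*(k + 4)*(k + 5)).
Verify: (k**2 - 7*k - 9)/(k**4 + 18*k**3 + 119*k**2 + 342*k + 360) matches t_k.
Σ_(k=3)^(6) t_k = s_(7) − s_(3) = -91/1320 − (-13/240) = -13/880.

Σ = -13/880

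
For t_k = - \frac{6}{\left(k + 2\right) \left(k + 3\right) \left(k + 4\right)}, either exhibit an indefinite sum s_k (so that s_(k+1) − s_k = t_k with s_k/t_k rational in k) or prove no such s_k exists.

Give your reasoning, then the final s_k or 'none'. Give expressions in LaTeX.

The ratio is (k + 2)/(k + 5).
So A=k + 2 and B=k + 5, with C=1.
f must satisfy (k + 2)·f(k+1) − (k + 4)·f(k) = 1.
Degrees (1,1,0) ⇒ d ≤ 2.
Solve for f: f(k) = k*(k + 5)/12 (degree 2 ≤ 2).
Then R = B(k−1)f/C = k*(k + 4)*(k + 5)/12, so s_k = R(k)·t_k = k*(-k - 5)/(2*(k + 2)*(k + 3)).
s_(k+1) − s_k = -6/(k**3 + 9*k**2 + 26*k + 24) = t_k.

s_k = \frac{k \left(- k - 5\right)}{2 \left(k + 2\right) \left(k + 3\right)}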